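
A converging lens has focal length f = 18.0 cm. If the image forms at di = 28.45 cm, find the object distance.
1/do = 1/f − 1/di → do = 49 cm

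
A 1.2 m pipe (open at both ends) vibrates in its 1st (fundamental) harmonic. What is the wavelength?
λₙ = 2L/n = 2.4 m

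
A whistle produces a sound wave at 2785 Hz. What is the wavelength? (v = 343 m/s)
λ = v/f = 0.1232 m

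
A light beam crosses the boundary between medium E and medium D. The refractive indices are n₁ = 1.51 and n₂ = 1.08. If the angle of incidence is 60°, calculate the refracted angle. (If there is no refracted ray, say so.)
sin θ₂ = (n₁/n₂)·sin θ₁ = 1.211 > 1, so there is no refracted ray — the light undergoes total internal reflection.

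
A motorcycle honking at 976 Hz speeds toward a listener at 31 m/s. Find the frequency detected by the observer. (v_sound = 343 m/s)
f_obs = f·v/(v − v_s) = 1073 Hz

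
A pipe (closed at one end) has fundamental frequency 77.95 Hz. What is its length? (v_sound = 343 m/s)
L = v/(4f₁) = 1.1 m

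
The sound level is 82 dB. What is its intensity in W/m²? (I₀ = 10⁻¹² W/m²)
I = I₀·10^(β/10) = 1.58 × 10⁻⁴ W/m²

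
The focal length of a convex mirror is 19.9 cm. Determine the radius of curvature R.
R = 2|f| = 39.8 cm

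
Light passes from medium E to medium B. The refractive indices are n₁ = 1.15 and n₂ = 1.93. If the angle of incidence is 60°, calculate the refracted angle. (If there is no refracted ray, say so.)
sin θ₂ = (n₁/n₂)·sin θ₁ = 0.516 → θ₂ = 31.07°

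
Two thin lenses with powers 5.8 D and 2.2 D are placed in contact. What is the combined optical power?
P_total = P₁ + P₂ = 8.0 D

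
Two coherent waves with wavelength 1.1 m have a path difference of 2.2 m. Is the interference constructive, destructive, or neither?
constructive — path difference = 2λ, a whole number of wavelengths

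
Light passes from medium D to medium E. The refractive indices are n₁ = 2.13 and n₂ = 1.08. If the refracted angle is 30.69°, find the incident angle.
sin θ₁ = (n₂/n₁)·sin θ₂ → θ₁ = 15°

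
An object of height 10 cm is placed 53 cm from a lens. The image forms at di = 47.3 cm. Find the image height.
hi = (-di/do) × ho = -8.925 cm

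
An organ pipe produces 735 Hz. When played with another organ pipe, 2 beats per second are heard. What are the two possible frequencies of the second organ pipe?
f₂ = 735 ± 2 Hz → 737 Hz or 733 Hz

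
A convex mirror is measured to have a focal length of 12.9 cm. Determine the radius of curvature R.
R = 2|f| = 25.8 cm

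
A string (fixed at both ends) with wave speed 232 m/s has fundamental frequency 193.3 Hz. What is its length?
L = v/(2f₁) = 0.6001 m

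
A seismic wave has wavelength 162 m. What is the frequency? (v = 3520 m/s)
f = v/λ = 21.73 Hz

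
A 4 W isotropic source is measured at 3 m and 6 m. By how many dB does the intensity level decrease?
Δβ = 20·log₁₀(r₂/r₁) = 6.021 dB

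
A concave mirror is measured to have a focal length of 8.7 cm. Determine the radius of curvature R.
R = 2|f| = 17.4 cm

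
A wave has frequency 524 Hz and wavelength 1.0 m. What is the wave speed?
v = fλ = 524 m/s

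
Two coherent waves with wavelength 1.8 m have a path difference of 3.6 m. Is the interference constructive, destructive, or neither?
constructive — path difference = 2λ, a whole number of wavelengths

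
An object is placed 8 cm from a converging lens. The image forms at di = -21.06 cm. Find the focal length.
1/f = 1/do + 1/di → f = 12.9 cm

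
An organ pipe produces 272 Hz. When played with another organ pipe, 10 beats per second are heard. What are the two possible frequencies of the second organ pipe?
f₂ = 272 ± 10 Hz → 282 Hz or 262 Hz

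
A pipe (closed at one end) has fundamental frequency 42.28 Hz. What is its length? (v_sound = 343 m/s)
L = v/(4f₁) = 2.028 m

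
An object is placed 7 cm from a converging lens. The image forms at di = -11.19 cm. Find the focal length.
1/f = 1/do + 1/di → f = 18.69 cm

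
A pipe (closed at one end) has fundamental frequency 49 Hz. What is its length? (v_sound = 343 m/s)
L = v/(4f₁) = 1.75 m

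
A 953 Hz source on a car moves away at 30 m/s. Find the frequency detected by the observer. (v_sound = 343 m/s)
f_obs = f·v/(v + v_s) = 876.4 Hz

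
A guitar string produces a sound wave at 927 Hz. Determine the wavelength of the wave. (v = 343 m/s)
λ = v/f = 0.37 m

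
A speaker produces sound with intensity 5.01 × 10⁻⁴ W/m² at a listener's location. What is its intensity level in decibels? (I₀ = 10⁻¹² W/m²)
β = 10·log₁₀(I/I₀) = 87 dB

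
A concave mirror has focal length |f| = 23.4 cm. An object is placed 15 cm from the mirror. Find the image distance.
f = +23.4 cm (concave); 1/di = 1/f − 1/do → di = -41.79 cm (virtual image, behind mirror)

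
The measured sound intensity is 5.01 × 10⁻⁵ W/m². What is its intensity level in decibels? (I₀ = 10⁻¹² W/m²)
β = 10·log₁₀(I/I₀) = 77 dB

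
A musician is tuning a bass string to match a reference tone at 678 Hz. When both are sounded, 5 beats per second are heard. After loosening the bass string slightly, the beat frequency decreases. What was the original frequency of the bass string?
683 Hz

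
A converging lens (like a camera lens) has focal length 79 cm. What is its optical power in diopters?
P = 1/f = 1.266 D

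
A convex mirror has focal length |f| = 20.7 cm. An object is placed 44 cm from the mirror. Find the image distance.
f = −20.7 cm (convex); 1/di = 1/f − 1/do → di = -14.08 cm (virtual image, behind mirror)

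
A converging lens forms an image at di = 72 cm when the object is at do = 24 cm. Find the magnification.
M = −di/do = -3 (inverted image)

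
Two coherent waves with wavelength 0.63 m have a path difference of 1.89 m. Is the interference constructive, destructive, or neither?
constructive — path difference = 3λ, a whole number of wavelengths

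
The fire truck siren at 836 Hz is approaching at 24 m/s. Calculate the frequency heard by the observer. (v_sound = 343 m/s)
f_obs = f·v/(v − v_s) = 898.9 Hz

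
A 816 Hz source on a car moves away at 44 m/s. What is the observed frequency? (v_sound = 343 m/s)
f_obs = f·v/(v + v_s) = 723.2 Hz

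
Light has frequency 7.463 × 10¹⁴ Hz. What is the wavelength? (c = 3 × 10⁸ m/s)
λ = c/f = 402 nm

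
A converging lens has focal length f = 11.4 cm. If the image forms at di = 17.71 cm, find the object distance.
1/do = 1/f − 1/di → do = 32 cm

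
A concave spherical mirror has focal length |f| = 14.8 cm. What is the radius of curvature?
R = 2|f| = 29.6 cm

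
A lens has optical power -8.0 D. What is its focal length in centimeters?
f = 1/P = -12.5 cm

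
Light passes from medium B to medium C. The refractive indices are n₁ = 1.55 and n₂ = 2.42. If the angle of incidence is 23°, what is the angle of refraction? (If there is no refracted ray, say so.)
sin θ₂ = (n₁/n₂)·sin θ₁ = 0.2503 → θ₂ = 14.49°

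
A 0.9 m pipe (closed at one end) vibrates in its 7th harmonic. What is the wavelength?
λₙ = 4L/n = 0.5143 m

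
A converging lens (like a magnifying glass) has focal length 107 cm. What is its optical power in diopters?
P = 1/f = 0.9346 D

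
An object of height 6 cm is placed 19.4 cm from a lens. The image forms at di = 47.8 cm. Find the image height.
hi = (-di/do) × ho = -14.78 cm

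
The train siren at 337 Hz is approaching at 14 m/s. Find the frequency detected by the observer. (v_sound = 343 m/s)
f_obs = f·v/(v − v_s) = 351.3 Hz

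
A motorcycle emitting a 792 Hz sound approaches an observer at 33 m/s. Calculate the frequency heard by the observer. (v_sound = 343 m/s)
f_obs = f·v/(v − v_s) = 876.3 Hz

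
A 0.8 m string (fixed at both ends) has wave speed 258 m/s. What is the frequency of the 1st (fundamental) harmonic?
fₙ = nv/(2L) = 161.2 Hz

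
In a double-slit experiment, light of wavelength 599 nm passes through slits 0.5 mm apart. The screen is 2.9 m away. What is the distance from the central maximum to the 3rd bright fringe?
y = mλL/d = 10.42 mm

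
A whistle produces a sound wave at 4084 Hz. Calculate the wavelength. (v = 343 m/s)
λ = v/f = 0.08399 m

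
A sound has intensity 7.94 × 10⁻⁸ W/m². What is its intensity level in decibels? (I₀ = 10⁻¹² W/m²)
β = 10·log₁₀(I/I₀) = 49 dB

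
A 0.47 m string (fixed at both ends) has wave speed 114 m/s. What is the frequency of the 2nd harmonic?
fₙ = nv/(2L) = 242.6 Hz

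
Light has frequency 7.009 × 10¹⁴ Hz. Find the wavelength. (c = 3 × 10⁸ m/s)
λ = c/f = 428 nm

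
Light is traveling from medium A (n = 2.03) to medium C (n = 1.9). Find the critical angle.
θc = arcsin(n₂/n₁) = 69.38°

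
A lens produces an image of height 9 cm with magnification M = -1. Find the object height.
ho = |hi|/|M| = 9 cm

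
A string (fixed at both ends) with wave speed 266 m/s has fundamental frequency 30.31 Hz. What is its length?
L = v/(2f₁) = 4.388 m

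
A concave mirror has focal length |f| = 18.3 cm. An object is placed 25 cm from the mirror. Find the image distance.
f = +18.3 cm (concave); 1/di = 1/f − 1/do → di = 68.28 cm (real image, in front of mirror)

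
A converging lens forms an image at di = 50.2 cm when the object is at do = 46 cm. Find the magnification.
M = −di/do = -1.091 (inverted image)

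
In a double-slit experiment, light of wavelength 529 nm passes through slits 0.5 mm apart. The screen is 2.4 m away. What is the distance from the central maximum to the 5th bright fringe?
y = mλL/d = 12.7 mm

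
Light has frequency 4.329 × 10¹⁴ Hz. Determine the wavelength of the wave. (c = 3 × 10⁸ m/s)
λ = c/f = 693 nm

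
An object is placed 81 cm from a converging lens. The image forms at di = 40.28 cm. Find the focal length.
1/f = 1/do + 1/di → f = 26.9 cm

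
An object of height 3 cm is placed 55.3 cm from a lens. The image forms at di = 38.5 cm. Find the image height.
hi = (-di/do) × ho = -2.089 cm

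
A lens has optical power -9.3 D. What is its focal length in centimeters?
f = 1/P = -10.75 cm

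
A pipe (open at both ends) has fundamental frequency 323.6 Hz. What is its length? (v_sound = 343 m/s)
L = v/(2f₁) = 0.53 m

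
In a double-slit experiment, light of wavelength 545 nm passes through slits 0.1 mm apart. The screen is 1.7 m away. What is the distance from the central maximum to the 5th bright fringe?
y = mλL/d = 46.32 mm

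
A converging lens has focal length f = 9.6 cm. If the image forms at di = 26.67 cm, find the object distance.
1/do = 1/f − 1/di → do = 15 cm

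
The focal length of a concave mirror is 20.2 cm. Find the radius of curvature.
R = 2|f| = 40.4 cm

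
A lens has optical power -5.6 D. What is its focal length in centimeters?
f = 1/P = -17.86 cm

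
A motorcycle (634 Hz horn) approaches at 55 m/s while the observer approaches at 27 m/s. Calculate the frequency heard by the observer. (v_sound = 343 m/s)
f_obs = f·(v + v_o)/(v − v_s) = 814.5 Hz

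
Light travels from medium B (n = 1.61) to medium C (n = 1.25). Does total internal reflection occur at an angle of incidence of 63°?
θc = arcsin(n₂/n₁) = 50.93°; 63° > θc, so yes — total internal reflection.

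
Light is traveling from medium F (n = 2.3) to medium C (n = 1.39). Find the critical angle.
θc = arcsin(n₂/n₁) = 37.18°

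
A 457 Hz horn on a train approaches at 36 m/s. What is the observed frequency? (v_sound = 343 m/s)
f_obs = f·v/(v − v_s) = 510.6 Hz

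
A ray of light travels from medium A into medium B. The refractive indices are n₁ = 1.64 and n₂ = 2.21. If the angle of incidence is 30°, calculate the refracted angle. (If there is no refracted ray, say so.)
sin θ₂ = (n₁/n₂)·sin θ₁ = 0.371 → θ₂ = 21.78°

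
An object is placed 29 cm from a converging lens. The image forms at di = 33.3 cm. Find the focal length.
1/f = 1/do + 1/di → f = 15.5 cm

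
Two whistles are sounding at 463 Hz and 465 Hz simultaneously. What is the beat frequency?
2 Hz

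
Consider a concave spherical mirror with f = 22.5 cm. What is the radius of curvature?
R = 2|f| = 45 cm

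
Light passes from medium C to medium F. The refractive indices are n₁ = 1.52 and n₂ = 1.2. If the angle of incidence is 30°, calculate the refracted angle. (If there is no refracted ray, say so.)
sin θ₂ = (n₁/n₂)·sin θ₁ = 0.6333 → θ₂ = 39.3°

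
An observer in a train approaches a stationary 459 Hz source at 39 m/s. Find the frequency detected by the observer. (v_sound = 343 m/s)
f_obs = f·(v + v_o)/v = 511.2 Hz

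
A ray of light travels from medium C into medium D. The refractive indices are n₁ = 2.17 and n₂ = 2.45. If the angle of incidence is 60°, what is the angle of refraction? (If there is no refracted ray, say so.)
sin θ₂ = (n₁/n₂)·sin θ₁ = 0.7671 → θ₂ = 50.09°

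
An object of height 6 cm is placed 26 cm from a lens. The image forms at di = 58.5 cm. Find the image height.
hi = (-di/do) × ho = -13.5 cm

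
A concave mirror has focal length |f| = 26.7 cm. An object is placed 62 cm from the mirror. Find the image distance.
f = +26.7 cm (concave); 1/di = 1/f − 1/do → di = 46.9 cm (real image, in front of mirror)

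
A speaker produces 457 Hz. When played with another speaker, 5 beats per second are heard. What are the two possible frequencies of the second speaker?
f₂ = 457 ± 5 Hz → 462 Hz or 452 Hz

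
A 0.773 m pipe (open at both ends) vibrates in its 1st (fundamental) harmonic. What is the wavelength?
λₙ = 2L/n = 1.546 m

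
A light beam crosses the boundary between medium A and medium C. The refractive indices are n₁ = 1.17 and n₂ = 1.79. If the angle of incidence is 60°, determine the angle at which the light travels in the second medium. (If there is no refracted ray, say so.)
sin θ₂ = (n₁/n₂)·sin θ₁ = 0.5661 → θ₂ = 34.48°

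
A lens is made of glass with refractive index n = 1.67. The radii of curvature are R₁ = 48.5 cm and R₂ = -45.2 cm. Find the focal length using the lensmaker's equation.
1/f = (n − 1)(1/R₁ − 1/R₂) → f = 34.92 cm (converging lens)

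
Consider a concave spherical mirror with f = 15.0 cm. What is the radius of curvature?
R = 2|f| = 30 cm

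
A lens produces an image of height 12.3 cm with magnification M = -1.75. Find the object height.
ho = |hi|/|M| = 7.029 cm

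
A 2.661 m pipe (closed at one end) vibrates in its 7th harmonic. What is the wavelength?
λₙ = 4L/n = 1.521 m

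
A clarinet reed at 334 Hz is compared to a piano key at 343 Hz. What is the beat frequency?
9 Hz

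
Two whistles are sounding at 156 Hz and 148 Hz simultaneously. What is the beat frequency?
8 Hz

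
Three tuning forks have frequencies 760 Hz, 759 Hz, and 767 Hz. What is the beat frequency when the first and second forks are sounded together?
1 Hz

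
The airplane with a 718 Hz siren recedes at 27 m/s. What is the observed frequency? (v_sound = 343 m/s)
f_obs = f·v/(v + v_s) = 665.6 Hz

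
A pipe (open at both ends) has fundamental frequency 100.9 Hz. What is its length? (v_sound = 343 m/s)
L = v/(2f₁) = 1.7 m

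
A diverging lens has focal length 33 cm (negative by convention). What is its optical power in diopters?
P = 1/f = -3.03 D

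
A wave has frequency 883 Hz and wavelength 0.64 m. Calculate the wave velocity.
v = fλ = 565.1 m/s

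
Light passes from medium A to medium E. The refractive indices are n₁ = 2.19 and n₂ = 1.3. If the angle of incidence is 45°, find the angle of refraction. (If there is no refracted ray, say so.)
sin θ₂ = (n₁/n₂)·sin θ₁ = 1.191 > 1, so there is no refracted ray — the light undergoes total internal reflection.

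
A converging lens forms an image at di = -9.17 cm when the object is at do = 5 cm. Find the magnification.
M = −di/do = 1.834 (upright image)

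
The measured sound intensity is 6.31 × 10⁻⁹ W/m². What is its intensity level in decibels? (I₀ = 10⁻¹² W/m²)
β = 10·log₁₀(I/I₀) = 38 dB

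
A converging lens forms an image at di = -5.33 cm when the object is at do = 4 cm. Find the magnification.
M = −di/do = 1.333 (upright image)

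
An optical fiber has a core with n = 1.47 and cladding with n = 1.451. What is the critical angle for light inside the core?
θc = arcsin(n_cladding/n_core) = 80.78°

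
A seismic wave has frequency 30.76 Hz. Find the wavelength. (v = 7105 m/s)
λ = v/f = 231 m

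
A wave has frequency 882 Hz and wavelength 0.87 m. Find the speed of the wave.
v = fλ = 767.3 m/s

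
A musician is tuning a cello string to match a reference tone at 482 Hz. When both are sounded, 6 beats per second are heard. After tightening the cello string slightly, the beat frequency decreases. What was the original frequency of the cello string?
476 Hz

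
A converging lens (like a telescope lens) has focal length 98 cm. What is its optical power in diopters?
P = 1/f = 1.02 D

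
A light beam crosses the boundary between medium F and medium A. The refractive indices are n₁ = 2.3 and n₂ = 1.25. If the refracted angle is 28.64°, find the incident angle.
sin θ₁ = (n₂/n₁)·sin θ₂ → θ₁ = 15.1°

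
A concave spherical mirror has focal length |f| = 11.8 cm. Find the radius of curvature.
R = 2|f| = 23.6 cm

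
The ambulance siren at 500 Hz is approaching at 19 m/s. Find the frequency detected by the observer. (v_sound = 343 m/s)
f_obs = f·v/(v − v_s) = 529.3 Hz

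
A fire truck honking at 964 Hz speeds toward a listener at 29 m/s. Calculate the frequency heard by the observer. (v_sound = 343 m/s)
f_obs = f·v/(v − v_s) = 1053 Hz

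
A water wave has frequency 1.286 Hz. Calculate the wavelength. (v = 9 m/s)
λ = v/f = 6.998 m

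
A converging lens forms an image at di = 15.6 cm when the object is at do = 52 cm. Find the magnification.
M = −di/do = -0.3 (inverted image)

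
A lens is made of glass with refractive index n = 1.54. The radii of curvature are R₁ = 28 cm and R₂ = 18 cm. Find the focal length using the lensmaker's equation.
1/f = (n − 1)(1/R₁ − 1/R₂) → f = -93.33 cm (diverging lens)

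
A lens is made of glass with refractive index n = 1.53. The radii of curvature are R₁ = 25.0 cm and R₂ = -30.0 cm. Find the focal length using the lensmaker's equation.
1/f = (n − 1)(1/R₁ − 1/R₂) → f = 25.73 cm (converging lens)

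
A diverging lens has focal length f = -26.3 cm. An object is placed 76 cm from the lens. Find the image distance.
1/di = 1/f − 1/do → di = -19.54 cm (virtual image)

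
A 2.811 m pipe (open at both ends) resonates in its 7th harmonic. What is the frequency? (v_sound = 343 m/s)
fₙ = nv/(2L) = 427.1 Hz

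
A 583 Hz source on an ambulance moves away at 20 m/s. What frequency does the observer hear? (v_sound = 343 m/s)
f_obs = f·v/(v + v_s) = 550.9 Hz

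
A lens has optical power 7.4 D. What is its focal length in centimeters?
f = 1/P = 13.51 cm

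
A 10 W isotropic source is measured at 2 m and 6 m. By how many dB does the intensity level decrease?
Δβ = 20·log₁₀(r₂/r₁) = 9.542 dB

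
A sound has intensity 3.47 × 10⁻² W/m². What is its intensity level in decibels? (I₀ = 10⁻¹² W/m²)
β = 10·log₁₀(I/I₀) = 105.4 dB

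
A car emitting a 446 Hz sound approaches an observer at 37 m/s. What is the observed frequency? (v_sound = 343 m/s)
f_obs = f·v/(v − v_s) = 499.9 Hz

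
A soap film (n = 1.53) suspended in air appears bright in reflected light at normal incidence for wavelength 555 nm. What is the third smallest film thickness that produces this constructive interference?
2nt = (m − ½)λ with m = 3 → t = (m − ½)λ/(2n) = 453.4 nm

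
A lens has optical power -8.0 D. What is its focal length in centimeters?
f = 1/P = -12.5 cm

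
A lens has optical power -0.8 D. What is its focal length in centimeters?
f = 1/P = -125 cm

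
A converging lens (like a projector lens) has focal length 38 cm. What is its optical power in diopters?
P = 1/f = 2.632 D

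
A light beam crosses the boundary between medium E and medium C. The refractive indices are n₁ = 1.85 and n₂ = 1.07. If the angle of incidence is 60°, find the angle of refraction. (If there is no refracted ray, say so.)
sin θ₂ = (n₁/n₂)·sin θ₁ = 1.497 > 1, so there is no refracted ray — the light undergoes total internal reflection.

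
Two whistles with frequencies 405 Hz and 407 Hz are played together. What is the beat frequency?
2 Hz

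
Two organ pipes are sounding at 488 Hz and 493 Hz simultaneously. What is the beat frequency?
5 Hz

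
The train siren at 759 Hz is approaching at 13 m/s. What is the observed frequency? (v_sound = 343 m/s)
f_obs = f·v/(v − v_s) = 788.9 Hz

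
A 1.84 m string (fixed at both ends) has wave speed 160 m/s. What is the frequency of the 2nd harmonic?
fₙ = nv/(2L) = 86.96 Hz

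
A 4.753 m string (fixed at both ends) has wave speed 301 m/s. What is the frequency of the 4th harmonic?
fₙ = nv/(2L) = 126.7 Hz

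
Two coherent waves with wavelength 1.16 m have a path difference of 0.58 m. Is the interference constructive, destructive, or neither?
destructive — path difference = 0.5λ, an odd multiple of λ/2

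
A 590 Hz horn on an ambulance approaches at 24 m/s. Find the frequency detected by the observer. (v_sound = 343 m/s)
f_obs = f·v/(v − v_s) = 634.4 Hz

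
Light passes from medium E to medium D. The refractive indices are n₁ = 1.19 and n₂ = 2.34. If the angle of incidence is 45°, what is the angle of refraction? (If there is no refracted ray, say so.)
sin θ₂ = (n₁/n₂)·sin θ₁ = 0.3596 → θ₂ = 21.08°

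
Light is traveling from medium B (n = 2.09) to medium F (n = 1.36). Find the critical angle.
θc = arcsin(n₂/n₁) = 40.6°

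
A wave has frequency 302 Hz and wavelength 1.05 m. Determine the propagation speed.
v = fλ = 317.1 m/s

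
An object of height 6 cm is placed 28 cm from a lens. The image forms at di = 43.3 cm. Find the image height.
hi = (-di/do) × ho = -9.279 cm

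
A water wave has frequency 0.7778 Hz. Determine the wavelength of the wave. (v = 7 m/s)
λ = v/f = 9 m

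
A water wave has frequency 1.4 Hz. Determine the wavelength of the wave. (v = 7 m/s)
λ = v/f = 5 m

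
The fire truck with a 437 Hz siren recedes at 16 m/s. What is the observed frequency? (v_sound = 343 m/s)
f_obs = f·v/(v + v_s) = 417.5 Hz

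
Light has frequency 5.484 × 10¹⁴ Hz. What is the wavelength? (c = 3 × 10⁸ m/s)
λ = c/f = 547 nm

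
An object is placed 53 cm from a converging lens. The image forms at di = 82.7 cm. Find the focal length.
1/f = 1/do + 1/di → f = 32.3 cm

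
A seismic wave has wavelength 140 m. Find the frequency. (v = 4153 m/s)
f = v/λ = 29.66 Hz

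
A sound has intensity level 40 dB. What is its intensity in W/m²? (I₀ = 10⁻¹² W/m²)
I = I₀·10^(β/10) = 1.00 × 10⁻⁸ W/m²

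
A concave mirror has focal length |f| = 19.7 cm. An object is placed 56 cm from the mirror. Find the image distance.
f = +19.7 cm (concave); 1/di = 1/f − 1/do → di = 30.39 cm (real image, in front of mirror)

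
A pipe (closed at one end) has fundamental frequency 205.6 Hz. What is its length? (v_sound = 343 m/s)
L = v/(4f₁) = 0.4171 m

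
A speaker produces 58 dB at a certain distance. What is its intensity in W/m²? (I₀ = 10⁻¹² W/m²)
I = I₀·10^(β/10) = 6.31 × 10⁻⁷ W/m²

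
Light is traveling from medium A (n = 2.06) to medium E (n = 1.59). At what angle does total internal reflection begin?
θc = arcsin(n₂/n₁) = 50.52°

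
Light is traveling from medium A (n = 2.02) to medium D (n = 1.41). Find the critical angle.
θc = arcsin(n₂/n₁) = 44.27°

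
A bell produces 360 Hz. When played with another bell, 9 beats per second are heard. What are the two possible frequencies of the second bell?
f₂ = 360 ± 9 Hz → 369 Hz or 351 Hz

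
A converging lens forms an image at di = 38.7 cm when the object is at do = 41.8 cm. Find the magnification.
M = −di/do = -0.9258 (inverted image)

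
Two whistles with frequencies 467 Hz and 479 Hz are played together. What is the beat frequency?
12 Hz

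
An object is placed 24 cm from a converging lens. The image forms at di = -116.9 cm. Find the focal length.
1/f = 1/do + 1/di → f = 30.2 cm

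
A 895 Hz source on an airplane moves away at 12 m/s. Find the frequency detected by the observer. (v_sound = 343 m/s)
f_obs = f·v/(v + v_s) = 864.7 Hz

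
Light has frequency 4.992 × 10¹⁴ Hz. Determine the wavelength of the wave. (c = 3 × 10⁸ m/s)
λ = c/f = 601 nm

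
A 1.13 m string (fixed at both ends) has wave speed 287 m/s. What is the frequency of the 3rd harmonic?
fₙ = nv/(2L) = 381 Hz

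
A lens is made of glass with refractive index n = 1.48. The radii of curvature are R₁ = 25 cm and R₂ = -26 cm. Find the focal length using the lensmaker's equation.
1/f = (n − 1)(1/R₁ − 1/R₂) → f = 26.55 cm (converging lens)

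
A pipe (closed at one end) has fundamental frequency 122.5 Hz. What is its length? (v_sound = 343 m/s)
L = v/(4f₁) = 0.7 m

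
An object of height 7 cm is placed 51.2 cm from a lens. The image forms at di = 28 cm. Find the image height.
hi = (-di/do) × ho = -3.828 cm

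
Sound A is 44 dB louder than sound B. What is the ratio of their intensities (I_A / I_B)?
I_A/I_B = 10^(Δβ/10) = 25120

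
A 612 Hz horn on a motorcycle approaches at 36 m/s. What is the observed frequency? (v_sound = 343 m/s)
f_obs = f·v/(v − v_s) = 683.8 Hz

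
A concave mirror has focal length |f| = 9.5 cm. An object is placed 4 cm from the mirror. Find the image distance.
f = +9.5 cm (concave); 1/di = 1/f − 1/do → di = -6.909 cm (virtual image, behind mirror)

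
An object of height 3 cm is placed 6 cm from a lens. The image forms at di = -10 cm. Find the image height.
hi = (-di/do) × ho = 5 cm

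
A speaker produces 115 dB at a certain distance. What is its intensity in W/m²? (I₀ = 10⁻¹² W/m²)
I = I₀·10^(β/10) = 3.16 × 10⁻¹ W/m²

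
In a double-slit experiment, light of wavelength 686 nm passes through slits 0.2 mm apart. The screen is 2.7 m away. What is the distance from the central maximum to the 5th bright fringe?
y = mλL/d = 46.31 mm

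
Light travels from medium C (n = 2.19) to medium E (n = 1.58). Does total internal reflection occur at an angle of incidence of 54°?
θc = arcsin(n₂/n₁) = 46.18°; 54° > θc, so yes — total internal reflection.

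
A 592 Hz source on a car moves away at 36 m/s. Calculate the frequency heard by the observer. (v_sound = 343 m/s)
f_obs = f·v/(v + v_s) = 535.8 Hz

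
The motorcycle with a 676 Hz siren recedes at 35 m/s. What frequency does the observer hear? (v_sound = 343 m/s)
f_obs = f·v/(v + v_s) = 613.4 Hz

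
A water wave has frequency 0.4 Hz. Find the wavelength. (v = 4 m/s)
λ = v/f = 10 m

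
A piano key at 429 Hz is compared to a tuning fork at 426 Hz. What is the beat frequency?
3 Hz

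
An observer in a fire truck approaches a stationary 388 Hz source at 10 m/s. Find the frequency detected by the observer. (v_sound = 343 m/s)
f_obs = f·(v + v_o)/v = 399.3 Hz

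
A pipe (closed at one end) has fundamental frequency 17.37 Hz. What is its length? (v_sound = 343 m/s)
L = v/(4f₁) = 4.937 m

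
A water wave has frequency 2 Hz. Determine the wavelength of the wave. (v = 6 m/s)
λ = v/f = 3 m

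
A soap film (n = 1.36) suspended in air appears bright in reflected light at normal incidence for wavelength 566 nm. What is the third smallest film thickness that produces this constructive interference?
2nt = (m − ½)λ with m = 3 → t = (m − ½)λ/(2n) = 520.2 nm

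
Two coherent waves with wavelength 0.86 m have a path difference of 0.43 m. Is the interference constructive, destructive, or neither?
destructive — path difference = 0.5λ, an odd multiple of λ/2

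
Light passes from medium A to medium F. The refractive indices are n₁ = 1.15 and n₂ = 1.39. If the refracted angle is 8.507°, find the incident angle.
sin θ₁ = (n₂/n₁)·sin θ₂ → θ₁ = 10.3°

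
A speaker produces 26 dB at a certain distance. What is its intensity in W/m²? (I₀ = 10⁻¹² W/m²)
I = I₀·10^(β/10) = 3.98 × 10⁻¹⁰ W/m²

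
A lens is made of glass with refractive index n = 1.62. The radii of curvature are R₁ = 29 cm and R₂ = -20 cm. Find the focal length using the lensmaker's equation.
1/f = (n − 1)(1/R₁ − 1/R₂) → f = 19.09 cm (converging lens)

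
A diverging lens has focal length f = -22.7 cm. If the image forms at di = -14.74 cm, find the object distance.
1/do = 1/f − 1/di → do = 42.03 cm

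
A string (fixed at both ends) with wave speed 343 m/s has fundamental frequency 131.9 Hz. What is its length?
L = v/(2f₁) = 1.3 m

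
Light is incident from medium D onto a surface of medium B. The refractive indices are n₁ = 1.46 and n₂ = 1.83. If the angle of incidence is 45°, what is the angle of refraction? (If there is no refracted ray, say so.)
sin θ₂ = (n₁/n₂)·sin θ₁ = 0.5641 → θ₂ = 34.34°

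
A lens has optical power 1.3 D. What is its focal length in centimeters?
f = 1/P = 76.92 cm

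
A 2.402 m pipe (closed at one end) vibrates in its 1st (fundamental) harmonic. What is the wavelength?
λₙ = 4L/n = 9.608 m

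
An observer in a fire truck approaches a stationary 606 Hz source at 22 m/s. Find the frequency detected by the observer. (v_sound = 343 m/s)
f_obs = f·(v + v_o)/v = 644.9 Hz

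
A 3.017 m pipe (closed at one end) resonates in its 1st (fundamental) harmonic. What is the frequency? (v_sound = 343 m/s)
fₙ = nv/(4L) = 28.42 Hz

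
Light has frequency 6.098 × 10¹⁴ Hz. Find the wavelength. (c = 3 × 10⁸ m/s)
λ = c/f = 492 nm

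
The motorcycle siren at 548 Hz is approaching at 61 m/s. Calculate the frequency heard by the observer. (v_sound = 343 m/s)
f_obs = f·v/(v − v_s) = 666.5 Hz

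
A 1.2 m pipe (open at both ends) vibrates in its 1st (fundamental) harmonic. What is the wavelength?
λₙ = 2L/n = 2.4 m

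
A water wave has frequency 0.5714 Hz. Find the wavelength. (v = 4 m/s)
λ = v/f = 7 m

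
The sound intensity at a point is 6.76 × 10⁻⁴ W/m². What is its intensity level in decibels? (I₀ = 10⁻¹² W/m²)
β = 10·log₁₀(I/I₀) = 88.3 dB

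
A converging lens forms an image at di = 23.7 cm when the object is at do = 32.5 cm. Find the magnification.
M = −di/do = -0.7292 (inverted image)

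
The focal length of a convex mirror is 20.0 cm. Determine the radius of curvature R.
R = 2|f| = 40 cm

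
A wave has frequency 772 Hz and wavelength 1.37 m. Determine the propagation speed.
v = fλ = 1058 m/s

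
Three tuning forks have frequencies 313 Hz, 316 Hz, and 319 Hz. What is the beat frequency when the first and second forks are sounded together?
3 Hz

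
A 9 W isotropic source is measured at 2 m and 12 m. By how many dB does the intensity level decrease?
Δβ = 20·log₁₀(r₂/r₁) = 15.56 dB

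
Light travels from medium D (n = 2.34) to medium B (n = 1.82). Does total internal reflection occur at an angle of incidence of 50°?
θc = arcsin(n₂/n₁) = 51.06°; 50° < θc, so no — the ray refracts.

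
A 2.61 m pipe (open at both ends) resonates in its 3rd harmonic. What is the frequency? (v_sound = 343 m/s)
fₙ = nv/(2L) = 197.1 Hz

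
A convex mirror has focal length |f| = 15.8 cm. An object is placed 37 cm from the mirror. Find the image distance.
f = −15.8 cm (convex); 1/di = 1/f − 1/do → di = -11.07 cm (virtual image, behind mirror)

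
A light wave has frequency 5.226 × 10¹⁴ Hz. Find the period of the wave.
T = 1/f = 1.914 × 10⁻¹⁵ s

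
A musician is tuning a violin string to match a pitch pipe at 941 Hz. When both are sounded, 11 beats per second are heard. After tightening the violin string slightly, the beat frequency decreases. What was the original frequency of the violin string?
930 Hz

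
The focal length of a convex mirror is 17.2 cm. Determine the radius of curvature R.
R = 2|f| = 34.4 cm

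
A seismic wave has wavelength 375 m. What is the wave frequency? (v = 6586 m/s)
f = v/λ = 17.56 Hz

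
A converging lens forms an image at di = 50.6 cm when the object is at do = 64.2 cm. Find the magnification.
M = −di/do = -0.7882 (inverted image)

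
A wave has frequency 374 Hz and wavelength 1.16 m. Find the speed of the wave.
v = fλ = 433.8 m/s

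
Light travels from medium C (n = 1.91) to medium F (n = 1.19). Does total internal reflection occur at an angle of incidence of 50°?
θc = arcsin(n₂/n₁) = 38.54°; 50° > θc, so yes — total internal reflection.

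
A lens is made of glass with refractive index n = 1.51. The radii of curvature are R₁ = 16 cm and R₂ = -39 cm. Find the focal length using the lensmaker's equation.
1/f = (n − 1)(1/R₁ − 1/R₂) → f = 22.25 cm (converging lens)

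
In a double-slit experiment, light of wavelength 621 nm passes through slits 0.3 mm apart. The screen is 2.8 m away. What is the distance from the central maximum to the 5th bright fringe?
y = mλL/d = 28.98 mm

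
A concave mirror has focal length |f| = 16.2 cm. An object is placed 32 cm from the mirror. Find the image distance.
f = +16.2 cm (concave); 1/di = 1/f − 1/do → di = 32.81 cm (real image, in front of mirror)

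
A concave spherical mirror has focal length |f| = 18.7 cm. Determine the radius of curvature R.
R = 2|f| = 37.4 cm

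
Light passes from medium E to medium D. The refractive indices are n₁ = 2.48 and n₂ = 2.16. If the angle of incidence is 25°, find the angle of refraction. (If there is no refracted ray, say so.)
sin θ₂ = (n₁/n₂)·sin θ₁ = 0.4852 → θ₂ = 29.03°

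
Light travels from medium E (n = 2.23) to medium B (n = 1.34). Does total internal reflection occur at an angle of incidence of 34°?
θc = arcsin(n₂/n₁) = 36.93°; 34° < θc, so no — the ray refracts.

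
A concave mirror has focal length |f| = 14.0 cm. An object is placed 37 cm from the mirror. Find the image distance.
f = +14.0 cm (concave); 1/di = 1/f − 1/do → di = 22.52 cm (real image, in front of mirror)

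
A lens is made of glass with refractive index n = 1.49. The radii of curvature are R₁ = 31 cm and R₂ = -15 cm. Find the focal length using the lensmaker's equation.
1/f = (n − 1)(1/R₁ − 1/R₂) → f = 20.63 cm (converging lens)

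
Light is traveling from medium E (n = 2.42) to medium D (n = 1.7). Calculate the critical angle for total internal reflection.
θc = arcsin(n₂/n₁) = 44.63°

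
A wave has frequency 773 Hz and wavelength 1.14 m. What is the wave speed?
v = fλ = 881.2 m/s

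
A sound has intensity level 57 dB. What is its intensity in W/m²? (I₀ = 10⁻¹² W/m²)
I = I₀·10^(β/10) = 5.01 × 10⁻⁷ W/m²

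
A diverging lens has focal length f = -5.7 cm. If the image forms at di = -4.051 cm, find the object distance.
1/do = 1/f − 1/di → do = 14 cm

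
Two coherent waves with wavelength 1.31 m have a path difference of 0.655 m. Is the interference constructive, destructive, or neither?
destructive — path difference = 0.5λ, an odd multiple of λ/2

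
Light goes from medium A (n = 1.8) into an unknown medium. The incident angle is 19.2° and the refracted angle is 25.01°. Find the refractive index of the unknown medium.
n₂ = n₁·sin θ₁ / sin θ₂ = 1.4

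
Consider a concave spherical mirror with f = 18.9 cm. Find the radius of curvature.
R = 2|f| = 37.8 cm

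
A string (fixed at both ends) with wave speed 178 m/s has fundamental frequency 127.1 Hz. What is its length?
L = v/(2f₁) = 0.7002 m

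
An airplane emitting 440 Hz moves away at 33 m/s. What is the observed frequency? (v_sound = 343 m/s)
f_obs = f·v/(v + v_s) = 401.4 Hz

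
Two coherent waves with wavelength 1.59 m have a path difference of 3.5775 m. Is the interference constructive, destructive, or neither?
neither (partial) — path difference = 2.25λ, neither a whole number of wavelengths nor an odd multiple of λ/2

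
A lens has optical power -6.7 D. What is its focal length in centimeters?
f = 1/P = -14.93 cm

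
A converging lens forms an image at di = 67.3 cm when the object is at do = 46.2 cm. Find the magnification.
M = −di/do = -1.457 (inverted image)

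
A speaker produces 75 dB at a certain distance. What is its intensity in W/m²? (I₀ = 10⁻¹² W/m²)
I = I₀·10^(β/10) = 3.16 × 10⁻⁵ W/m²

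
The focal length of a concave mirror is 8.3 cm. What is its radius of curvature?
R = 2|f| = 16.6 cm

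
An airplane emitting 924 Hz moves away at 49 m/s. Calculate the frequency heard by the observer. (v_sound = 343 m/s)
f_obs = f·v/(v + v_s) = 808.5 Hz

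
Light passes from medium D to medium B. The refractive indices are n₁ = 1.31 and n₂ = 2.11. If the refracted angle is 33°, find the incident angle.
sin θ₁ = (n₂/n₁)·sin θ₂ → θ₁ = 61.31°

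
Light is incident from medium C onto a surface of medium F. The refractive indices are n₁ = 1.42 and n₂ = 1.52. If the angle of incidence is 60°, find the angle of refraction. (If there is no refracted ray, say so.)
sin θ₂ = (n₁/n₂)·sin θ₁ = 0.8091 → θ₂ = 54°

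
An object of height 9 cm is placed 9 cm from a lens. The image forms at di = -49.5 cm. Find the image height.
hi = (-di/do) × ho = 49.5 cm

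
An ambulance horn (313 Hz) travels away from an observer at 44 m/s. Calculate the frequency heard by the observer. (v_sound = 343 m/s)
f_obs = f·v/(v + v_s) = 277.4 Hz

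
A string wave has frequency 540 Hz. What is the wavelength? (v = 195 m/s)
λ = v/f = 0.3611 m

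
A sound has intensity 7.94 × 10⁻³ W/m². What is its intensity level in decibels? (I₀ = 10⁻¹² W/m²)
β = 10·log₁₀(I/I₀) = 99 dB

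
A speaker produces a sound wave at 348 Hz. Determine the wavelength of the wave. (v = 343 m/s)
λ = v/f = 0.9856 m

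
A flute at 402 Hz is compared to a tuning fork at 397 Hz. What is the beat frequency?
5 Hz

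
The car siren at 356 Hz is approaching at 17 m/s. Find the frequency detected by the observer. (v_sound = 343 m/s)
f_obs = f·v/(v − v_s) = 374.6 Hz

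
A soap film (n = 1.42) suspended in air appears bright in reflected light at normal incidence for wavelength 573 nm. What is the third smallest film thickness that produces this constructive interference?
2nt = (m − ½)λ with m = 3 → t = (m − ½)λ/(2n) = 504.4 nm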